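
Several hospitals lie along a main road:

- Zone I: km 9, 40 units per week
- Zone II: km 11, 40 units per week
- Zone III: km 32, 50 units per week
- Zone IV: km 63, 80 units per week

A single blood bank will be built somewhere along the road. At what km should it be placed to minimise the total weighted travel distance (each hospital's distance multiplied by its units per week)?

For a sum of weighted absolute distances on a line, the optimum is the weighted median (not the mean). Total weight W = 210; half-weight = 105.
Sort by position and accumulate weight:
  km 9 (Zone I, w=40) → cum 40
  km 11 (Zone II, w=40) → cum 80
  km 32 (Zone III, w=50) → cum 130  ≥ 105 → median here
  km 63 (Zone IV, w=80) → cum 210
Optimal location: km 32.

x = 32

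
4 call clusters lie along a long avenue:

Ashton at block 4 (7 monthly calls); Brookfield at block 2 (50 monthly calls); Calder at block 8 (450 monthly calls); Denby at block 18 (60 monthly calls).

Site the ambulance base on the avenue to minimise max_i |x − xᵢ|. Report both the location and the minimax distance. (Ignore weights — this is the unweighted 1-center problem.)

The 1-center on a line is the midpoint of the two extreme points: leftmost at 2, rightmost at 18.
Optimal location = (2 + 18)/2 = 10; maximum distance = (18 − 2)/2 = 8.

location 10, max distance 8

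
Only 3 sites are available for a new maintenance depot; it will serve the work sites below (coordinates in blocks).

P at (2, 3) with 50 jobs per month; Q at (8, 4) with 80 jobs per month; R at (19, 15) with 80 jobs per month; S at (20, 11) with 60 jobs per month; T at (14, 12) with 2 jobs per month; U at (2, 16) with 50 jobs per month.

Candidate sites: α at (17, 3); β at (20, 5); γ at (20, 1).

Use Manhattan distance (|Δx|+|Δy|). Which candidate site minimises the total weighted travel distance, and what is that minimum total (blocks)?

Total weighted distance at each candidate:
  α (17, 3): total = 4754
  β (20, 5): total = 4756
  γ (20, 1): total = 5684
Minimum is at α with total 4754 blocks.

α, total 4754 blocks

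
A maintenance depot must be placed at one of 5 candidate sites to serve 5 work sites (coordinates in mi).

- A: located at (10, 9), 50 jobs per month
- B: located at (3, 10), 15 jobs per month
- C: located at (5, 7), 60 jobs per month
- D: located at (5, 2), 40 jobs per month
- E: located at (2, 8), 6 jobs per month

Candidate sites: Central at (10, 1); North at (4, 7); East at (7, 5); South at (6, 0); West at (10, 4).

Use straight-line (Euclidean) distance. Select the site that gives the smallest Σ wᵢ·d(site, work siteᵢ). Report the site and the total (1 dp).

Total weighted distance at each candidate:
  Central (10, 1): total = 1307.4
  North (4, 7): total = 641.0
  East (7, 5): total = 695.0
  South (6, 0): total = 1216.4
  West (10, 4): total = 1007.2
Minimum is at North with total 641.0 mi.

North, total 641.0 mi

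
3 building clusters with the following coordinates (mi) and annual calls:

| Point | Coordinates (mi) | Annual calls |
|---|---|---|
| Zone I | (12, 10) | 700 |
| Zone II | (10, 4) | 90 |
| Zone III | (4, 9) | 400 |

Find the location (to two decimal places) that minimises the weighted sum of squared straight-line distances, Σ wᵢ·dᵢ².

The minimiser of Σwᵢ‖p−pᵢ‖² is the weighted centroid p* = (Σwᵢpᵢ)/(Σwᵢ).
Σwᵢ = 1190.
Σwᵢxᵢ = 700·12 + 90·10 + 400·4 = 10900.
Σwᵢyᵢ = 700·10 + 90·4 + 400·9 = 10960.
x* = 10900/1190 = 9.16, y* = 10960/1190 = 9.21.

(9.16, 9.21)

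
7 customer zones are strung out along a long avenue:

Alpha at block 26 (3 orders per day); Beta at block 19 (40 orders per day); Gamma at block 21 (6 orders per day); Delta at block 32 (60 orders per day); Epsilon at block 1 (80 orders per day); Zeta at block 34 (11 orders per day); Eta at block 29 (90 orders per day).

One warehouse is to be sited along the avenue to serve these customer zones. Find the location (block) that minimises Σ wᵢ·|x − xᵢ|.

For a sum of weighted absolute distances on a line, the optimum is the weighted median (not the mean). Total weight W = 290; half-weight = 145.
Sort by position and accumulate weight:
  block 1 (Epsilon, w=80) → cum 80
  block 19 (Beta, w=40) → cum 120
  block 21 (Gamma, w=6) → cum 126
  block 26 (Alpha, w=3) → cum 129
  block 29 (Eta, w=90) → cum 219  ≥ 145 → median here
  block 32 (Delta, w=60) → cum 279
  block 34 (Zeta, w=11) → cum 290
Optimal location: block 29.

x = 29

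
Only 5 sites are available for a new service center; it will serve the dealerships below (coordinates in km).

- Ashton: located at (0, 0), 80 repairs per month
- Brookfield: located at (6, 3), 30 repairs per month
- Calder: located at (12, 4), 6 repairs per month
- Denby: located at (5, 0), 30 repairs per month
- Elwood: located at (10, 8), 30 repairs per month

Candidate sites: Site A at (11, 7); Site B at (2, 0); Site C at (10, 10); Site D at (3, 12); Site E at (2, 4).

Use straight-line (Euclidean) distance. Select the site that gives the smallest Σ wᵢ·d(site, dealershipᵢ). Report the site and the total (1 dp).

Total weighted distance at each candidate:
  Site A (11, 7): total = 1573.2
  Site B (2, 0): total = 804.0
  Site C (10, 10): total = 1806.6
  Site D (3, 12): total = 1953.2
  Site E (2, 4): total = 959.8
Minimum is at Site B with total 804.0 km.

Site B, total 804.0 km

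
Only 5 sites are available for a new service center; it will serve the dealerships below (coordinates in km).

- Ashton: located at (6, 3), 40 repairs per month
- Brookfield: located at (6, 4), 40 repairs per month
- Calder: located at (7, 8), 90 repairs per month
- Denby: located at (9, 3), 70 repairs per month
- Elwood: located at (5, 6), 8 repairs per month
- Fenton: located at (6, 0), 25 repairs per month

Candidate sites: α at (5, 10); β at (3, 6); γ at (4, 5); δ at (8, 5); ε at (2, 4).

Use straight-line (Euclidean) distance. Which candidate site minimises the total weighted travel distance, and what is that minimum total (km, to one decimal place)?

Total weighted distance at each candidate:
  α (5, 10): total = 1628.3
  β (3, 6): total = 1369.7
  γ (4, 5): total = 1107.3
  δ (8, 5): total = 803.6
  ε (2, 4): total = 1566.4
Minimum is at δ with total 803.6 km.

δ, total 803.6 km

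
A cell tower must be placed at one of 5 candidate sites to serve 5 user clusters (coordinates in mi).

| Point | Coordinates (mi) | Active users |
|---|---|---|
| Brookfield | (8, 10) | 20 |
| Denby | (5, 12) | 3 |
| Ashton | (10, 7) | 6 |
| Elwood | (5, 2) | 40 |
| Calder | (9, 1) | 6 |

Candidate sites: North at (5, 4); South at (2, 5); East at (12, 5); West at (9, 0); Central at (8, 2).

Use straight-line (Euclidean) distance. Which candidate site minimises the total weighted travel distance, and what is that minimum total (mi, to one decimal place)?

Total weighted distance at each candidate:
  North (5, 4): total = 303.1
  South (2, 5): total = 446.6
  East (12, 5): total = 509.4
  West (9, 0): total = 466.3
  Central (8, 2): total = 352.1
Minimum is at North with total 303.1 mi.

North, total 303.1 mi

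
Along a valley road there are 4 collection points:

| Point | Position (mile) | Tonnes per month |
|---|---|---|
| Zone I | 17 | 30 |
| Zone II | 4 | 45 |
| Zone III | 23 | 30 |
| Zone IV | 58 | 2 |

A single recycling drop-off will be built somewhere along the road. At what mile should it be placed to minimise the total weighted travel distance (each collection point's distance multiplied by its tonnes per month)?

x = 17

For a sum of weighted absolute distances on a line, the optimum is the weighted median (not the mean). Total weight W = 107; half-weight = 53.5.
Sort by position and accumulate weight:
  mile 4 (Zone II, w=45) → cum 45
  mile 17 (Zone I, w=30) → cum 75  ≥ 53.5 → median here
  mile 23 (Zone III, w=30) → cum 105
  mile 58 (Zone IV, w=2) → cum 107
Optimal location: mile 17.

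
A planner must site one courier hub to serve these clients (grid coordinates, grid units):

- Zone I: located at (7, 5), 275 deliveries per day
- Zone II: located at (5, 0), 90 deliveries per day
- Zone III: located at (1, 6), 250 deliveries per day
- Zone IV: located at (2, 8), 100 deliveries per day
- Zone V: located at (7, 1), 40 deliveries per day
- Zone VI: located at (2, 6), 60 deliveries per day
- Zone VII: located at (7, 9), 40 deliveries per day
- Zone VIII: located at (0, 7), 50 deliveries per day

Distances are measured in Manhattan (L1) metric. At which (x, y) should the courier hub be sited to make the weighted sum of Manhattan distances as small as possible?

(2, 6)

Manhattan distance separates: Σwᵢ(|x−xᵢ|+|y−yᵢ|) = Σwᵢ|x−xᵢ| + Σwᵢ|y−yᵢ|, so x and y are optimised independently as 1-D weighted medians.
Total weight W = 905; half = 452.5.
x-coordinate, sorted with cumulative weight:
  x=0 (Zone VIII, w=50) cum 50
  x=1 (Zone III, w=250) cum 300
  x=2 (Zone IV, w=100) cum 400
  x=2 (Zone VI, w=60) cum 460  ← median
  x=5 (Zone II, w=90) cum 550
  x=7 (Zone I, w=275) cum 825
  x=7 (Zone V, w=40) cum 865
  x=7 (Zone VII, w=40) cum 905
⇒ x* = 2
y-coordinate, sorted with cumulative weight:
  y=0 (Zone II, w=90) cum 90
  y=1 (Zone V, w=40) cum 130
  y=5 (Zone I, w=275) cum 405
  y=6 (Zone III, w=250) cum 655  ← median
  y=6 (Zone VI, w=60) cum 715
  y=7 (Zone VIII, w=50) cum 765
  y=8 (Zone IV, w=100) cum 865
  y=9 (Zone VII, w=40) cum 905
⇒ y* = 6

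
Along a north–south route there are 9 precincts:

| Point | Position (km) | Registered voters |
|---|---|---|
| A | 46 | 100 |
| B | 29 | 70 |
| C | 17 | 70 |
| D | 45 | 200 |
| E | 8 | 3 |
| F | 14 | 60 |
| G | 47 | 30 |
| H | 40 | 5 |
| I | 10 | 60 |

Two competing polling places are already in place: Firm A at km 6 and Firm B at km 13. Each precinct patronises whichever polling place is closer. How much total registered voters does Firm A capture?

3

The indifferent point is the midpoint (6+13)/2 = 9.5; precincts left of it (closer to Firm A at 6) go to Firm A, those right go to Firm B.
  E at 8 (w=3) → Firm A
  I at 10 (w=60) → Firm B
  F at 14 (w=60) → Firm B
  C at 17 (w=70) → Firm B
  B at 29 (w=70) → Firm B
  H at 40 (w=5) → Firm B
  D at 45 (w=200) → Firm B
  A at 46 (w=100) → Firm B
  G at 47 (w=30) → Firm B
Firm A captures 3; Firm B captures 595.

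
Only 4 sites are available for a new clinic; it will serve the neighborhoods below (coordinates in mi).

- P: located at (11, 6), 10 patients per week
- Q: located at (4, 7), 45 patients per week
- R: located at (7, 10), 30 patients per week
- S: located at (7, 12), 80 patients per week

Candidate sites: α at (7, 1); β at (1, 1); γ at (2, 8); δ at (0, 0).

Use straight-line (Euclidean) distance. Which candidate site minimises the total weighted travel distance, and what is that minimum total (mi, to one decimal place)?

Total weighted distance at each candidate:
  α (7, 1): total = 1515.9
  β (1, 1): total = 1740.6
  γ (2, 8): total = 866.6
  δ (0, 0): total = 1965.7
Minimum is at γ with total 866.6 mi.

γ, total 866.6 mi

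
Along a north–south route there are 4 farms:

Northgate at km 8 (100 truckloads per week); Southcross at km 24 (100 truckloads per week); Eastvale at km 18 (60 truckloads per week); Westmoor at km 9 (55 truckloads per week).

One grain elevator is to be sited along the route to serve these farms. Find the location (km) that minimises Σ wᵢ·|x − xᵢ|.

x = 18

For a sum of weighted absolute distances on a line, the optimum is the weighted median (not the mean). Total weight W = 315; half-weight = 157.5.
Sort by position and accumulate weight:
  km 8 (Northgate, w=100) → cum 100
  km 9 (Westmoor, w=55) → cum 155
  km 18 (Eastvale, w=60) → cum 215  ≥ 157.5 → median here
  km 24 (Southcross, w=100) → cum 315
Optimal location: km 18.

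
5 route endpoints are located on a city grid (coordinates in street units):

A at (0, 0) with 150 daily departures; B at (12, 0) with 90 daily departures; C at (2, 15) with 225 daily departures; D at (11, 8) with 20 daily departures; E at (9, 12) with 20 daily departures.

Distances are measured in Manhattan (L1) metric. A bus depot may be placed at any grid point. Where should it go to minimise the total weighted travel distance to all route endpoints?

(2, 8)

Manhattan distance separates: Σwᵢ(|x−xᵢ|+|y−yᵢ|) = Σwᵢ|x−xᵢ| + Σwᵢ|y−yᵢ|, so x and y are optimised independently as 1-D weighted medians.
Total weight W = 505; half = 252.5.
x-coordinate, sorted with cumulative weight:
  x=0 (A, w=150) cum 150
  x=2 (C, w=225) cum 375  ← median
  x=9 (E, w=20) cum 395
  x=11 (D, w=20) cum 415
  x=12 (B, w=90) cum 505
⇒ x* = 2
y-coordinate, sorted with cumulative weight:
  y=0 (A, w=150) cum 150
  y=0 (B, w=90) cum 240
  y=8 (D, w=20) cum 260  ← median
  y=12 (E, w=20) cum 280
  y=15 (C, w=225) cum 505
⇒ y* = 8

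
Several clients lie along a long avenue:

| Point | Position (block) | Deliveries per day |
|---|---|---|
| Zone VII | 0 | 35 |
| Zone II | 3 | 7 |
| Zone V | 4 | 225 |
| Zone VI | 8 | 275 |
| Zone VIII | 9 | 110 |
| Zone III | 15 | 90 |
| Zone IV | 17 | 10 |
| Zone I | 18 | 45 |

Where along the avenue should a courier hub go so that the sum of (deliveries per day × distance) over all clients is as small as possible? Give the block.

For a sum of weighted absolute distances on a line, the optimum is the weighted median (not the mean). Total weight W = 797; half-weight = 398.5.
Sort by position and accumulate weight:
  block 0 (Zone VII, w=35) → cum 35
  block 3 (Zone II, w=7) → cum 42
  block 4 (Zone V, w=225) → cum 267
  block 8 (Zone VI, w=275) → cum 542  ≥ 398.5 → median here
  block 9 (Zone VIII, w=110) → cum 652
  block 15 (Zone III, w=90) → cum 742
  block 17 (Zone IV, w=10) → cum 752
  block 18 (Zone I, w=45) → cum 797
Optimal location: block 8.

x = 8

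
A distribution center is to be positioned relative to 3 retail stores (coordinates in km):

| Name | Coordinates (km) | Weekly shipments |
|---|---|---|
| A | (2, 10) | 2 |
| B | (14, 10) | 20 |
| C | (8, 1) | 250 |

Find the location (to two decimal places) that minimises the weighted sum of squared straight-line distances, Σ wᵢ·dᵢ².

The minimiser of Σwᵢ‖p−pᵢ‖² is the weighted centroid p* = (Σwᵢpᵢ)/(Σwᵢ).
Σwᵢ = 272.
Σwᵢxᵢ = 2·2 + 20·14 + 250·8 = 2284.
Σwᵢyᵢ = 2·10 + 20·10 + 250·1 = 470.
x* = 2284/272 = 8.40, y* = 470/272 = 1.73.

(8.40, 1.73)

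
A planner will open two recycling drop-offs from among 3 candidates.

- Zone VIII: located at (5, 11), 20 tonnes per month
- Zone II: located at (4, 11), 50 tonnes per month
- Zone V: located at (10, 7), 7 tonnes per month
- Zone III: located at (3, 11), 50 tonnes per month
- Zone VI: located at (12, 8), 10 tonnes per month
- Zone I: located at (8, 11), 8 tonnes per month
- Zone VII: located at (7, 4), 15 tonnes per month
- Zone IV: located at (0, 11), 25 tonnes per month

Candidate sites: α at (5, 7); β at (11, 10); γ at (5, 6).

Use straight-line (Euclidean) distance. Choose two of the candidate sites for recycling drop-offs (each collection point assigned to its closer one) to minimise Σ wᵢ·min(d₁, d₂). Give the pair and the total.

Evaluate every pair (each demand assigned to the nearer of the two):
  {α, β}: total = 793.7
  {α, γ}: total = 858.0
  {β, γ}: total = 913.2
Best pair: {α, β} with total 793.7.

{α, β}, total 793.7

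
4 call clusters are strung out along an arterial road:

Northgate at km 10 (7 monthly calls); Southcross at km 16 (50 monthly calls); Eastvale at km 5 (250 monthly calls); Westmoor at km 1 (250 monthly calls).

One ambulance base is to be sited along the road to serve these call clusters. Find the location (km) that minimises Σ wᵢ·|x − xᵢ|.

x = 5

For a sum of weighted absolute distances on a line, the optimum is the weighted median (not the mean). Total weight W = 557; half-weight = 278.5.
Sort by position and accumulate weight:
  km 1 (Westmoor, w=250) → cum 250
  km 5 (Eastvale, w=250) → cum 500  ≥ 278.5 → median here
  km 10 (Northgate, w=7) → cum 507
  km 16 (Southcross, w=50) → cum 557
Optimal location: km 5.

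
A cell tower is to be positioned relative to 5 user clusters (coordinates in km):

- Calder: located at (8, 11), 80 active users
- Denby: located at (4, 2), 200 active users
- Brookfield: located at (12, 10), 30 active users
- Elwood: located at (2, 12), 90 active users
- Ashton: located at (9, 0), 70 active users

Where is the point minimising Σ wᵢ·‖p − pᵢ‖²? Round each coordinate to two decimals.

(5.55, 5.66)

The minimiser of Σwᵢ‖p−pᵢ‖² is the weighted centroid p* = (Σwᵢpᵢ)/(Σwᵢ).
Σwᵢ = 470.
Σwᵢxᵢ = 80·8 + 200·4 + 30·12 + 90·2 + 70·9 = 2610.
Σwᵢyᵢ = 80·11 + 200·2 + 30·10 + 90·12 + 70·0 = 2660.
x* = 2610/470 = 5.55, y* = 2660/470 = 5.66.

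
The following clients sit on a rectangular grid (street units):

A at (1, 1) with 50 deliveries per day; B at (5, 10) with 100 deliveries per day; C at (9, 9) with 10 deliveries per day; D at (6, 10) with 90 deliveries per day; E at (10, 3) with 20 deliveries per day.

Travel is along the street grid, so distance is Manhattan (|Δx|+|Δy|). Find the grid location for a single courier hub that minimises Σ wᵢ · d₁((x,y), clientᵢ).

Manhattan distance separates: Σwᵢ(|x−xᵢ|+|y−yᵢ|) = Σwᵢ|x−xᵢ| + Σwᵢ|y−yᵢ|, so x and y are optimised independently as 1-D weighted medians.
Total weight W = 270; half = 135.
x-coordinate, sorted with cumulative weight:
  x=1 (A, w=50) cum 50
  x=5 (B, w=100) cum 150  ← median
  x=6 (D, w=90) cum 240
  x=9 (C, w=10) cum 250
  x=10 (E, w=20) cum 270
⇒ x* = 5
y-coordinate, sorted with cumulative weight:
  y=1 (A, w=50) cum 50
  y=3 (E, w=20) cum 70
  y=9 (C, w=10) cum 80
  y=10 (B, w=100) cum 180  ← median
  y=10 (D, w=90) cum 270
⇒ y* = 10

(5, 10)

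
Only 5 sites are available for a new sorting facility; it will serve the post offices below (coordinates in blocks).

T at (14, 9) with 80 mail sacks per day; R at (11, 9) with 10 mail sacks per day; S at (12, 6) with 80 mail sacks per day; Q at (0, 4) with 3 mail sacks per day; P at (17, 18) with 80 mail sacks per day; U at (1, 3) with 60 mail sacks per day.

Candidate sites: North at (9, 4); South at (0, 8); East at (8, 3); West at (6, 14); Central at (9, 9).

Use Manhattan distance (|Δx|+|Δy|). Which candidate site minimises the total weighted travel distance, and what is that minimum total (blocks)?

Total weighted distance at each candidate:
  North (9, 4): total = 3597
  South (0, 8): total = 4972
  East (8, 3): total = 3977
  West (6, 14): total = 4468
  Central (9, 9): total = 3142
Minimum is at Central with total 3142 blocks.

Central, total 3142 blocks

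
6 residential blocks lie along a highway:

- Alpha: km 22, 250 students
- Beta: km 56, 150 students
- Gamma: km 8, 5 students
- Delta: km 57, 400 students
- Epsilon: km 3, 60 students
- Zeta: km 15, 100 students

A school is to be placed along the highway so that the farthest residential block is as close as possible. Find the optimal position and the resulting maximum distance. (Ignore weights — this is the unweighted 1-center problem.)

The 1-center on a line is the midpoint of the two extreme points: leftmost at 3, rightmost at 57.
Optimal location = (3 + 57)/2 = 30; maximum distance = (57 − 3)/2 = 27.

location 30, max distance 27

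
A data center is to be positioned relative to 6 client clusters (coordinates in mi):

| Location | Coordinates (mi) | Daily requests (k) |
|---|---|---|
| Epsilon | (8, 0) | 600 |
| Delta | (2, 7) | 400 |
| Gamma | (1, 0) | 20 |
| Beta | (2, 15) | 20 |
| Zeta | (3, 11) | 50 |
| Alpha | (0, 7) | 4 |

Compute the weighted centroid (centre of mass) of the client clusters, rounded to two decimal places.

The minimiser of Σwᵢ‖p−pᵢ‖² is the weighted centroid p* = (Σwᵢpᵢ)/(Σwᵢ).
Σwᵢ = 1094.
Σwᵢxᵢ = 600·8 + 400·2 + 20·1 + 20·2 + 50·3 + 4·0 = 5810.
Σwᵢyᵢ = 600·0 + 400·7 + 20·0 + 20·15 + 50·11 + 4·7 = 3678.
x* = 5810/1094 = 5.31, y* = 3678/1094 = 3.36.

(5.31, 3.36)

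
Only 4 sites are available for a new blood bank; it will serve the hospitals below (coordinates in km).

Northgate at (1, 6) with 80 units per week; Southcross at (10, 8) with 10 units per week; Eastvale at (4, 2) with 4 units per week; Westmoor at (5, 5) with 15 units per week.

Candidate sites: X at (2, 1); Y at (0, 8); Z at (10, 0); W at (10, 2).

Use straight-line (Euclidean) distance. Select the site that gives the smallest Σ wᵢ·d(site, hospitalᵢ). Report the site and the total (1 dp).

Total weighted distance at each candidate:
  X (2, 1): total = 598.2
  Y (0, 8): total = 395.2
  Z (10, 0): total = 1076.7
  W (10, 2): total = 959.4
Minimum is at Y with total 395.2 km.

Y, total 395.2 km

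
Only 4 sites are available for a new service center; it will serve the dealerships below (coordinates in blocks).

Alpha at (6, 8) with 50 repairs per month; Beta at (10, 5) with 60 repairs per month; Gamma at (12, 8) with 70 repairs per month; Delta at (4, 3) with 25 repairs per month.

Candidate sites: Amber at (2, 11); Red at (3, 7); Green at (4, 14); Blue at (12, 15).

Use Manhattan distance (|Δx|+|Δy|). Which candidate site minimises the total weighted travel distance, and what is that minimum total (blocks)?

Total weighted distance at each candidate:
  Amber (2, 11): total = 2350
  Red (3, 7): total = 1565
  Green (4, 14): total = 2555
  Blue (12, 15): total = 2360
Minimum is at Red with total 1565 blocks.

Red, total 1565 blocks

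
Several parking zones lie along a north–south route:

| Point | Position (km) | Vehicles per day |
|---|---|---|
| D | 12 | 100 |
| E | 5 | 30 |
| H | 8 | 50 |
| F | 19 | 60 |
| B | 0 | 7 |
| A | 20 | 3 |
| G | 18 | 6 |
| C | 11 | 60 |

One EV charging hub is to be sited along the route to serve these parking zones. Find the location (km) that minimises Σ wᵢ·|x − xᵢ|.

For a sum of weighted absolute distances on a line, the optimum is the weighted median (not the mean). Total weight W = 316; half-weight = 158.
Sort by position and accumulate weight:
  km 0 (B, w=7) → cum 7
  km 5 (E, w=30) → cum 37
  km 8 (H, w=50) → cum 87
  km 11 (C, w=60) → cum 147
  km 12 (D, w=100) → cum 247  ≥ 158 → median here
  km 18 (G, w=6) → cum 253
  km 19 (F, w=60) → cum 313
  km 20 (A, w=3) → cum 316
Optimal location: km 12.

x = 12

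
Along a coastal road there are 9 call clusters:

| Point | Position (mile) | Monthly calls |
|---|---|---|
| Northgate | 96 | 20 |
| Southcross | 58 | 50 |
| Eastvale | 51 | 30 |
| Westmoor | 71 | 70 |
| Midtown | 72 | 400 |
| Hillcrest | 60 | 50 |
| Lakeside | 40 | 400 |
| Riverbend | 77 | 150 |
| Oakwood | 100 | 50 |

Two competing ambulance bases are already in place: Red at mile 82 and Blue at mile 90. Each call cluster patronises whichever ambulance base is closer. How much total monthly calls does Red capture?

The indifferent point is the midpoint (82+90)/2 = 86; call clusters left of it (closer to Red at 82) go to Red, those right go to Blue.
  Lakeside at 40 (w=400) → Red
  Eastvale at 51 (w=30) → Red
  Southcross at 58 (w=50) → Red
  Hillcrest at 60 (w=50) → Red
  Westmoor at 71 (w=70) → Red
  Midtown at 72 (w=400) → Red
  Riverbend at 77 (w=150) → Red
  Northgate at 96 (w=20) → Blue
  Oakwood at 100 (w=50) → Blue
Red captures 1150; Blue captures 70.

1150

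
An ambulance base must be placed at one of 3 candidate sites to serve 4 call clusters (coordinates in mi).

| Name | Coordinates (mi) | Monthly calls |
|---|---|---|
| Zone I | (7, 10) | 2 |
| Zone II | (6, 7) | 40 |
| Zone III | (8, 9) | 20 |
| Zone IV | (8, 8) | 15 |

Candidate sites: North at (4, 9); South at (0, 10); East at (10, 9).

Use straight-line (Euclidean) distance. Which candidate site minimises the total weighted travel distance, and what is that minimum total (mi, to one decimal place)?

Total weighted distance at each candidate:
  North (4, 9): total = 261.3
  South (0, 10): total = 567.3
  East (10, 9): total = 258.8
Minimum is at East with total 258.8 mi.

East, total 258.8 mi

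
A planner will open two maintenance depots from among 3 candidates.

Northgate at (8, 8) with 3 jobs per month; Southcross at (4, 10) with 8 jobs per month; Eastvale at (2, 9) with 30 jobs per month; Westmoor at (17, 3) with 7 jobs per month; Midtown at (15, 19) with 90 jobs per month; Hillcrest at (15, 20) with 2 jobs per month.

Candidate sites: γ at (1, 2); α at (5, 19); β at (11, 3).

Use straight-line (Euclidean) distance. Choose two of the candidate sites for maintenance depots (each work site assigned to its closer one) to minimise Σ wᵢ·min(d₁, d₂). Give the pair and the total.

Evaluate every pair (each demand assigned to the nearer of the two):
  {γ, α}: total = 1340.5
  {α, β}: total = 1365.2
  {γ, β}: total = 1859.2
Best pair: {γ, α} with total 1340.5.

{γ, α}, total 1340.5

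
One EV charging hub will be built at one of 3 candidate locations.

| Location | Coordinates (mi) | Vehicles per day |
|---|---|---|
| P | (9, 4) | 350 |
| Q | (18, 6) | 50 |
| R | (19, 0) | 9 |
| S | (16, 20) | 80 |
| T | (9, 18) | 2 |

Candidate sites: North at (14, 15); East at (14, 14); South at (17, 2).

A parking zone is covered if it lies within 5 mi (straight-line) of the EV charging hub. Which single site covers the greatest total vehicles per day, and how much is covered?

Coverage radius r = 5 mi; a point is covered iff (Δx)²+(Δy)² ≤ 5² = 25.
  North (14, 15): covers {none} → 0
  East (14, 14): covers {none} → 0
  South (17, 2): covers {Q, R} → 59
Maximum coverage at South: 59 vehicles per day.

South, covering 59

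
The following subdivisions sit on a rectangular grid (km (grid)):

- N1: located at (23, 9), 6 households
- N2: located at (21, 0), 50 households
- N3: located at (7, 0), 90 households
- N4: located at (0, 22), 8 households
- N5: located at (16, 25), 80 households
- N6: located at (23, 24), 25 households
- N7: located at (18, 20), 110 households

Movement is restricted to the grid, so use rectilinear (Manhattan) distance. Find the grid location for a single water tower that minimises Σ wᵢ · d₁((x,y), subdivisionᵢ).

Manhattan distance separates: Σwᵢ(|x−xᵢ|+|y−yᵢ|) = Σwᵢ|x−xᵢ| + Σwᵢ|y−yᵢ|, so x and y are optimised independently as 1-D weighted medians.
Total weight W = 369; half = 184.5.
x-coordinate, sorted with cumulative weight:
  x=0 (N4, w=8) cum 8
  x=7 (N3, w=90) cum 98
  x=16 (N5, w=80) cum 178
  x=18 (N7, w=110) cum 288  ← median
  x=21 (N2, w=50) cum 338
  x=23 (N1, w=6) cum 344
  x=23 (N6, w=25) cum 369
⇒ x* = 18
y-coordinate, sorted with cumulative weight:
  y=0 (N2, w=50) cum 50
  y=0 (N3, w=90) cum 140
  y=9 (N1, w=6) cum 146
  y=20 (N7, w=110) cum 256  ← median
  y=22 (N4, w=8) cum 264
  y=24 (N6, w=25) cum 289
  y=25 (N5, w=80) cum 369
⇒ y* = 20

(18, 20)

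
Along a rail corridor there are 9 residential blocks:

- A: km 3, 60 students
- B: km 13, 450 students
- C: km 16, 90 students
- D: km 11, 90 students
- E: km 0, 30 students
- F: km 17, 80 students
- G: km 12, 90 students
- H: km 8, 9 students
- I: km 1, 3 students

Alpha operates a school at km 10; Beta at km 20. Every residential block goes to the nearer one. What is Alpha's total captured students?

The indifferent point is the midpoint (10+20)/2 = 15; residential blocks left of it (closer to Alpha at 10) go to Alpha, those right go to Beta.
  E at 0 (w=30) → Alpha
  I at 1 (w=3) → Alpha
  A at 3 (w=60) → Alpha
  H at 8 (w=9) → Alpha
  D at 11 (w=90) → Alpha
  G at 12 (w=90) → Alpha
  B at 13 (w=450) → Alpha
  C at 16 (w=90) → Beta
  F at 17 (w=80) → Beta
Alpha captures 732; Beta captures 170.

732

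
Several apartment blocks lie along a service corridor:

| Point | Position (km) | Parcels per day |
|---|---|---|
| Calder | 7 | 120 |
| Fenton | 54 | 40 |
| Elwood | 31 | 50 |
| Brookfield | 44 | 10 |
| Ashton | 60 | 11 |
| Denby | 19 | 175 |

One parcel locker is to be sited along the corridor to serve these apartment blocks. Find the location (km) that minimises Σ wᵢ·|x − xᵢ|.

x = 19

For a sum of weighted absolute distances on a line, the optimum is the weighted median (not the mean). Total weight W = 406; half-weight = 203.
Sort by position and accumulate weight:
  km 7 (Calder, w=120) → cum 120
  km 19 (Denby, w=175) → cum 295  ≥ 203 → median here
  km 31 (Elwood, w=50) → cum 345
  km 44 (Brookfield, w=10) → cum 355
  km 54 (Fenton, w=40) → cum 395
  km 60 (Ashton, w=11) → cum 406
Optimal location: km 19.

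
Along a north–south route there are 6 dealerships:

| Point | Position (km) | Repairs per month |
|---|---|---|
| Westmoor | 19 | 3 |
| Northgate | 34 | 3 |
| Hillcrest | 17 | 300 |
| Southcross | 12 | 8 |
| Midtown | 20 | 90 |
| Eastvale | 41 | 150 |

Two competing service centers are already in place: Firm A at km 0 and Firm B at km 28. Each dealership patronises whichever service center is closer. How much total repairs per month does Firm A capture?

8

The indifferent point is the midpoint (0+28)/2 = 14; dealerships left of it (closer to Firm A at 0) go to Firm A, those right go to Firm B.
  Southcross at 12 (w=8) → Firm A
  Hillcrest at 17 (w=300) → Firm B
  Westmoor at 19 (w=3) → Firm B
  Midtown at 20 (w=90) → Firm B
  Northgate at 34 (w=3) → Firm B
  Eastvale at 41 (w=150) → Firm B
Firm A captures 8; Firm B captures 546.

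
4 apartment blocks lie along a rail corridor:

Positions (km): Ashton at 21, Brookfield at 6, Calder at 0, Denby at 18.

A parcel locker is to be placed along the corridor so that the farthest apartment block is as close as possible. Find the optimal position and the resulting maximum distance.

location 10.5, max distance 10.5

The 1-center on a line is the midpoint of the two extreme points: leftmost at 0, rightmost at 21.
Optimal location = (0 + 21)/2 = 10.5; maximum distance = (21 − 0)/2 = 10.5.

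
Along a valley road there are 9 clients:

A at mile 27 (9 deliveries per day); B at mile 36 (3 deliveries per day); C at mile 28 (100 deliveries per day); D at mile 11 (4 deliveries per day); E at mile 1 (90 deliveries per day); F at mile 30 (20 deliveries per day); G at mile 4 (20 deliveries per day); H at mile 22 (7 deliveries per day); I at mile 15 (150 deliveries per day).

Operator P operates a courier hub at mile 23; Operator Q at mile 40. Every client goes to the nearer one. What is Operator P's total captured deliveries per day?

The indifferent point is the midpoint (23+40)/2 = 31.5; clients left of it (closer to Operator P at 23) go to Operator P, those right go to Operator Q.
  E at 1 (w=90) → Operator P
  G at 4 (w=20) → Operator P
  D at 11 (w=4) → Operator P
  I at 15 (w=150) → Operator P
  H at 22 (w=7) → Operator P
  A at 27 (w=9) → Operator P
  C at 28 (w=100) → Operator P
  F at 30 (w=20) → Operator P
  B at 36 (w=3) → Operator Q
Operator P captures 400; Operator Q captures 3.

400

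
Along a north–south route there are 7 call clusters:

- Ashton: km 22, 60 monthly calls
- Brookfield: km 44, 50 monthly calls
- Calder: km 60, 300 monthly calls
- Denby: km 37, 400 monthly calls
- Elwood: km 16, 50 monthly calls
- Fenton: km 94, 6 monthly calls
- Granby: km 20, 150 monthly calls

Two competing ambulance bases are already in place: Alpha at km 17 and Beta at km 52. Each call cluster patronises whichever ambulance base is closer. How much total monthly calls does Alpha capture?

260

The indifferent point is the midpoint (17+52)/2 = 34.5; call clusters left of it (closer to Alpha at 17) go to Alpha, those right go to Beta.
  Elwood at 16 (w=50) → Alpha
  Granby at 20 (w=150) → Alpha
  Ashton at 22 (w=60) → Alpha
  Denby at 37 (w=400) → Beta
  Brookfield at 44 (w=50) → Beta
  Calder at 60 (w=300) → Beta
  Fenton at 94 (w=6) → Beta
Alpha captures 260; Beta captures 756.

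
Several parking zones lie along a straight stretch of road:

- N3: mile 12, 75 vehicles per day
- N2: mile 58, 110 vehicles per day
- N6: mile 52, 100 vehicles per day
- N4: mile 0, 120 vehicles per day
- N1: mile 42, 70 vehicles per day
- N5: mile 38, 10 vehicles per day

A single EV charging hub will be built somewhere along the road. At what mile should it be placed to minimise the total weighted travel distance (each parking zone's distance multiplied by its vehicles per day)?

For a sum of weighted absolute distances on a line, the optimum is the weighted median (not the mean). Total weight W = 485; half-weight = 242.5.
Sort by position and accumulate weight:
  mile 0 (N4, w=120) → cum 120
  mile 12 (N3, w=75) → cum 195
  mile 38 (N5, w=10) → cum 205
  mile 42 (N1, w=70) → cum 275  ≥ 242.5 → median here
  mile 52 (N6, w=100) → cum 375
  mile 58 (N2, w=110) → cum 485
Optimal location: mile 42.

x = 42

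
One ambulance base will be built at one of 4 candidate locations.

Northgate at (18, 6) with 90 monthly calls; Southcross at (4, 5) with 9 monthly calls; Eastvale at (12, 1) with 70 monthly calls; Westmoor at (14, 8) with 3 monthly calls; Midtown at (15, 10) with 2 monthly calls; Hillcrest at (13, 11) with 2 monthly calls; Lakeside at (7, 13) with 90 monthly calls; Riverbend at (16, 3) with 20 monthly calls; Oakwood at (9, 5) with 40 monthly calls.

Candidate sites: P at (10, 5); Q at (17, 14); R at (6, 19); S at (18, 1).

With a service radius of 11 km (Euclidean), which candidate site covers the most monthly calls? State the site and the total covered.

P, covering 326

Coverage radius r = 11 km; a point is covered iff (Δx)²+(Δy)² ≤ 11² = 121.
  P (10, 5): covers {Northgate, Southcross, Eastvale, Westmoor, Midtown, Hillcrest, Lakeside, Riverbend, Oakwood} → 326
  Q (17, 14): covers {Northgate, Westmoor, Midtown, Hillcrest, Lakeside} → 187
  R (6, 19): covers {Hillcrest, Lakeside} → 92
  S (18, 1): covers {Northgate, Eastvale, Westmoor, Midtown, Riverbend, Oakwood} → 225
Maximum coverage at P: 326 monthly calls.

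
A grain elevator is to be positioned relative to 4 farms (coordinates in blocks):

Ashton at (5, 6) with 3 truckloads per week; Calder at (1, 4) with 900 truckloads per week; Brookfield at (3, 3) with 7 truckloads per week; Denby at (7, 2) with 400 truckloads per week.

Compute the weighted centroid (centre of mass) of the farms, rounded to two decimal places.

The minimiser of Σwᵢ‖p−pᵢ‖² is the weighted centroid p* = (Σwᵢpᵢ)/(Σwᵢ).
Σwᵢ = 1310.
Σwᵢxᵢ = 3·5 + 900·1 + 7·3 + 400·7 = 3736.
Σwᵢyᵢ = 3·6 + 900·4 + 7·3 + 400·2 = 4439.
x* = 3736/1310 = 2.85, y* = 4439/1310 = 3.39.

(2.85, 3.39)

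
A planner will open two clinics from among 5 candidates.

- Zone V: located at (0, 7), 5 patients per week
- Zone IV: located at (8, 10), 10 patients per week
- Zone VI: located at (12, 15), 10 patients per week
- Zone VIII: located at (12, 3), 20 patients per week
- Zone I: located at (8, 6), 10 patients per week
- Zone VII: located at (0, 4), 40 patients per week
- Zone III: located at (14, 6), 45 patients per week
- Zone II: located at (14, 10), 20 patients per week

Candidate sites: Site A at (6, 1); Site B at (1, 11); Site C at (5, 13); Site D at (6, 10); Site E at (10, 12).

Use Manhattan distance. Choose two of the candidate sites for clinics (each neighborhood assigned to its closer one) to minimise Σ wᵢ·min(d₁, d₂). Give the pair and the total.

Evaluate every pair (each demand assigned to the nearer of the two):
  {Site B, Site E}: total = 1305
  {Site A, Site E}: total = 1310
  {Site D, Site E}: total = 1445
  {Site A, Site D}: total = 1455
  {Site B, Site D}: total = 1495
  {Site C, Site E}: total = 1575
  {Site A, Site C}: total = 1620
  {Site C, Site D}: total = 1655
  {Site A, Site B}: total = 1670
  {Site B, Site C}: total = 1895
Best pair: {Site B, Site E} with total 1305.

{Site B, Site E}, total 1305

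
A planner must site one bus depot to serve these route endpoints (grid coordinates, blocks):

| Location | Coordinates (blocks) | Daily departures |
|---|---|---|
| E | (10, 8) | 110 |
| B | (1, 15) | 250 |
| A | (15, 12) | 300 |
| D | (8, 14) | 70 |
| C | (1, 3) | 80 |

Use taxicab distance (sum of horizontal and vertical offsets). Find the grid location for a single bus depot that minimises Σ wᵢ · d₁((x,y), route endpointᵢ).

(10, 12)

Manhattan distance separates: Σwᵢ(|x−xᵢ|+|y−yᵢ|) = Σwᵢ|x−xᵢ| + Σwᵢ|y−yᵢ|, so x and y are optimised independently as 1-D weighted medians.
Total weight W = 810; half = 405.
x-coordinate, sorted with cumulative weight:
  x=1 (B, w=250) cum 250
  x=1 (C, w=80) cum 330
  x=8 (D, w=70) cum 400
  x=10 (E, w=110) cum 510  ← median
  x=15 (A, w=300) cum 810
⇒ x* = 10
y-coordinate, sorted with cumulative weight:
  y=3 (C, w=80) cum 80
  y=8 (E, w=110) cum 190
  y=12 (A, w=300) cum 490  ← median
  y=14 (D, w=70) cum 560
  y=15 (B, w=250) cum 810
⇒ y* = 12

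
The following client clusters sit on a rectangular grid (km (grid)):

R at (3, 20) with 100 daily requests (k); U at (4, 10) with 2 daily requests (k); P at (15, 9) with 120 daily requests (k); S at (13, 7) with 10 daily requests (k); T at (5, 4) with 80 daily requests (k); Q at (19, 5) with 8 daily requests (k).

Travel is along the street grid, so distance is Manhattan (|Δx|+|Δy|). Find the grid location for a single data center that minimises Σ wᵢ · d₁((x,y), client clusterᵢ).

Manhattan distance separates: Σwᵢ(|x−xᵢ|+|y−yᵢ|) = Σwᵢ|x−xᵢ| + Σwᵢ|y−yᵢ|, so x and y are optimised independently as 1-D weighted medians.
Total weight W = 320; half = 160.
x-coordinate, sorted with cumulative weight:
  x=3 (R, w=100) cum 100
  x=4 (U, w=2) cum 102
  x=5 (T, w=80) cum 182  ← median
  x=13 (S, w=10) cum 192
  x=15 (P, w=120) cum 312
  x=19 (Q, w=8) cum 320
⇒ x* = 5
y-coordinate, sorted with cumulative weight:
  y=4 (T, w=80) cum 80
  y=5 (Q, w=8) cum 88
  y=7 (S, w=10) cum 98
  y=9 (P, w=120) cum 218  ← median
  y=10 (U, w=2) cum 220
  y=20 (R, w=100) cum 320
⇒ y* = 9

(5, 9)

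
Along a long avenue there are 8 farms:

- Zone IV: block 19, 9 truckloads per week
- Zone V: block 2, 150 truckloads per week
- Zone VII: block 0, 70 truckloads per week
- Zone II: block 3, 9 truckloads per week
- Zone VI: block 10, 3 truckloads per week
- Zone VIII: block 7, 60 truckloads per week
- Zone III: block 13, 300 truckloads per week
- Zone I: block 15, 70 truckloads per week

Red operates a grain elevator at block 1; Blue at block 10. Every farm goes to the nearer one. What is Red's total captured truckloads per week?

229

The indifferent point is the midpoint (1+10)/2 = 5.5; farms left of it (closer to Red at 1) go to Red, those right go to Blue.
  Zone VII at 0 (w=70) → Red
  Zone V at 2 (w=150) → Red
  Zone II at 3 (w=9) → Red
  Zone VIII at 7 (w=60) → Blue
  Zone VI at 10 (w=3) → Blue
  Zone III at 13 (w=300) → Blue
  Zone I at 15 (w=70) → Blue
  Zone IV at 19 (w=9) → Blue
Red captures 229; Blue captures 442.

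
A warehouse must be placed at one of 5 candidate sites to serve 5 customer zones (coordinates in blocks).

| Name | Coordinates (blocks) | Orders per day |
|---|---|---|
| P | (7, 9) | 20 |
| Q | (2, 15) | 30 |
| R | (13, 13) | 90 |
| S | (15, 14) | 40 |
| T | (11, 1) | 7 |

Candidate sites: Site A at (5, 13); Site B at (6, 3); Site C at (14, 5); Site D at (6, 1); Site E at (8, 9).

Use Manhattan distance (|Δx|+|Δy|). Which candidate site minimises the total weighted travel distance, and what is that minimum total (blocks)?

Total weighted distance at each candidate:
  Site A (5, 13): total = 1556
  Site B (6, 3): total = 2999
  Site C (14, 5): total = 2139
  Site D (6, 1): total = 3345
  Site E (8, 9): total = 1747
Minimum is at Site A with total 1556 blocks.

Site A, total 1556 blocks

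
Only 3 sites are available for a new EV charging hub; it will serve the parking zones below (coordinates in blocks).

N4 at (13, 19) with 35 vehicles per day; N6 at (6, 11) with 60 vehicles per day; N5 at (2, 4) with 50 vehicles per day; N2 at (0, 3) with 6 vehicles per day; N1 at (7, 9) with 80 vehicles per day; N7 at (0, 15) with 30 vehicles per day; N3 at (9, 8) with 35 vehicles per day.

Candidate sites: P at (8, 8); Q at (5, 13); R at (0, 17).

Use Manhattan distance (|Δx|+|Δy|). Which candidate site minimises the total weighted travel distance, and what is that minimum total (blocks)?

P, total 2083 blocks

Total weighted distance at each candidate:
  P (8, 8): total = 2083
  Q (5, 13): total = 2365
  R (0, 17): total = 3969
Minimum is at P with total 2083 blocks.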